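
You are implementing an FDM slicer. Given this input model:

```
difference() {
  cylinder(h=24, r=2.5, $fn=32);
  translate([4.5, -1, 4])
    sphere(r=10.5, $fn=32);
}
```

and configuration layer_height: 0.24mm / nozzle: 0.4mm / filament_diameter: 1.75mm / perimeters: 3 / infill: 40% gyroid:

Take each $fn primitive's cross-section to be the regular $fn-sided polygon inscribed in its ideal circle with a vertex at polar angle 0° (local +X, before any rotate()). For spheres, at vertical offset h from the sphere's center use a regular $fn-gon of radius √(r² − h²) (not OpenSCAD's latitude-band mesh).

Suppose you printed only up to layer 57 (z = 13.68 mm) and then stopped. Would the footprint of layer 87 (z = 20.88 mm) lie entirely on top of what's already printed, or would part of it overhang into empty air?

part overhangs

Compare the two slices. At z = 13.68: the cylinder: section is a regular 32-gon, circumradius r=2.5 (area = (32/2)·2.500²·sin(360°/32) = 19.51 mm²); the r=10.5 sphere at (4.5, -1) slices to a regular 32-gon of circumradius 4.068 (√(r²−h²) with h=9.68 from center) (area = (32/2)·4.068²·sin(360°/32) = 51.65 mm²); Taking the first minus the rest: starting from the r=2.5 cylinder (19.51 mm²), the r=10.5 sphere at (4.5, -1) partially overlaps it — only the 5.93 mm² overlap (of its 51.65 mm²) is removed, clipping the outline — area = 13.58 mm². At z = 20.88: the r=2.5 cylinder contributes a regular 32-gon of circumradius 2.5 (area = (32/2)·2.500²·sin(360°/32) = 19.51 mm²); the sphere at (4.5, -1) is absent (|z−center|=16.880 > r=10.5); Taking the first minus the rest: none of the subtracted shapes is present at this height, so the r=2.5 cylinder is unchanged — area = 19.51 mm². Checking containment: at z = 20.88 the cross-section extends beyond the z = 13.68 cross-section by about 5.93 mm².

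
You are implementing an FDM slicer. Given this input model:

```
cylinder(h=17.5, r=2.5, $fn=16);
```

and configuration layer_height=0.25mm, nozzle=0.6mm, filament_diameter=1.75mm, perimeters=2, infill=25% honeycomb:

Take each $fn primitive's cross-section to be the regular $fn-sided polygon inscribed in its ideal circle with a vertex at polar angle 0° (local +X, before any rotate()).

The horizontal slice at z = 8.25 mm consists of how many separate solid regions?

1

At z = 8.25 mm: the r=2.5 cylinder contributes a regular 16-gon of circumradius 2.5. The result has 1 disconnected region.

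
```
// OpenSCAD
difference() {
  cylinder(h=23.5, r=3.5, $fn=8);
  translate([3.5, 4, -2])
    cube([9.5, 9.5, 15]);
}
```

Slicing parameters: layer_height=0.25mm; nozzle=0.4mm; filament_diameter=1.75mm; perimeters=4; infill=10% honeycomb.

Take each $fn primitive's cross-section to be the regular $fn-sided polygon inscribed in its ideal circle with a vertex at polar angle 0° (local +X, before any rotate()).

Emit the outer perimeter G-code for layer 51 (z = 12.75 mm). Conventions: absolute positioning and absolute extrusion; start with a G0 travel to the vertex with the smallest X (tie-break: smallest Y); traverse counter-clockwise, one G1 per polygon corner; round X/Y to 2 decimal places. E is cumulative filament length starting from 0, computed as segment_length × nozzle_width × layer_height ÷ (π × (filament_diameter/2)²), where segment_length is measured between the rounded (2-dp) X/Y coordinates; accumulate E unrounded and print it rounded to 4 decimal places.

G0 X-3.50 Y0.00 Z12.75
G1 X-2.47 Y-2.47 E0.1113
G1 X0.00 Y-3.50 E0.2225
G1 X2.47 Y-2.47 E0.3338
G1 X3.50 Y0.00 E0.4450
G1 X2.47 Y2.47 E0.5563
G1 X0.00 Y3.50 E0.6676
G1 X-2.47 Y2.47 E0.7788
G1 X-3.50 Y0.00 E0.8901

At z = 12.75 mm: the r=3.5 cylinder gives a regular 8-gon of circumradius 3.5 (constant along its height); the cube at (3.5, 4) (footprint 9.5×9.5) is included at this height; After the difference (first − rest): starting from the r=3.5 cylinder, the 9.5×9.5 cube at (3.5, 4) misses the remaining region (no effect) — 1 connected region. The outline is a single polygon with 8 vertices. Extrusion per mm of travel: 0.4 × 0.25 / (π × 0.875²) = 0.041575. Accumulating E over each segment gives final E = 0.8901.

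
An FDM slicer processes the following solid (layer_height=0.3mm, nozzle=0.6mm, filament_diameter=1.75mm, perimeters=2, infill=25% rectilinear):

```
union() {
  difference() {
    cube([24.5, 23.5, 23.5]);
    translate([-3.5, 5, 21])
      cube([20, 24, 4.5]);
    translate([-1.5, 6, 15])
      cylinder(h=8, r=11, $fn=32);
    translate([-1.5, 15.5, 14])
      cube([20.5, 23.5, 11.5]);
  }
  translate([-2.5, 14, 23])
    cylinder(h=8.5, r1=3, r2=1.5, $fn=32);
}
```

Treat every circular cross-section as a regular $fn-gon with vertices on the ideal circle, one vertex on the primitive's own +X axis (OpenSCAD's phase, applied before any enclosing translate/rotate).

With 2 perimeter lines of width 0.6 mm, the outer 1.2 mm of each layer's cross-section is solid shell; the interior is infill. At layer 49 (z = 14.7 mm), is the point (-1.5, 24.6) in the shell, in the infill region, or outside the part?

outside

At z = 14.7 mm: the cube is present — its section is the full 24.5×23.5 rectangle; the cube at (-3.5, 5) is not intersected at this z (z outside [21, 25.5]); the cylinder at (-1.5, 6) is absent (z outside [15, 23]); the 20.5×23.5 cube at (-1.5, 15.5) contributes its full rectangle; Taking the first minus the rest: starting from the 24.5×23.5 cube, the 20.5×23.5 cube at (-1.5, 15.5) partially overlaps it — only the 152.00 mm² overlap (of its 481.75 mm²) is removed, clipping the outline — 1 connected region; the cone at (-2.5, 14) is not intersected at this z (z outside [23, 31.5]); Taking the union: only the result so far is present, so the union is just that shape — 1 connected region. Overall, the cross-section is a single solid region. The nearest boundary edge runs (0.00, 0.00)→(0.00, 15.50); distance from the point to it = 9.22 mm. The point is not inside any of the regions above, so it lies outside the cross-section (9.22 mm from the nearest boundary).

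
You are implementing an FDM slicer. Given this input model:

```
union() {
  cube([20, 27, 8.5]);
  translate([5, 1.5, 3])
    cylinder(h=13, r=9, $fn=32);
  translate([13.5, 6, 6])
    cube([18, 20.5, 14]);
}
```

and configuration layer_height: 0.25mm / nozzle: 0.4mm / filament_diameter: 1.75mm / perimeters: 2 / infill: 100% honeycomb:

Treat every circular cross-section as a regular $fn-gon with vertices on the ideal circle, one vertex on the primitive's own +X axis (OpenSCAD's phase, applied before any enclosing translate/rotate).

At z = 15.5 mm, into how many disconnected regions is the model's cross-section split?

At z = 15.5 mm: the cube is not intersected at this z (z outside [0, 8.5]); the r=9 cylinder at (5, 1.5) gives a regular 32-gon of circumradius 9 (constant along its height); the cube at (13.5, 6) is present — its section is the full 18×20.5 rectangle; Taking the union: the 2 present regions are separate (no shared area or edge), so areas and boundary lengths simply add and each stays a separate island — 2 connected regions. The result has 2 disconnected regions.

2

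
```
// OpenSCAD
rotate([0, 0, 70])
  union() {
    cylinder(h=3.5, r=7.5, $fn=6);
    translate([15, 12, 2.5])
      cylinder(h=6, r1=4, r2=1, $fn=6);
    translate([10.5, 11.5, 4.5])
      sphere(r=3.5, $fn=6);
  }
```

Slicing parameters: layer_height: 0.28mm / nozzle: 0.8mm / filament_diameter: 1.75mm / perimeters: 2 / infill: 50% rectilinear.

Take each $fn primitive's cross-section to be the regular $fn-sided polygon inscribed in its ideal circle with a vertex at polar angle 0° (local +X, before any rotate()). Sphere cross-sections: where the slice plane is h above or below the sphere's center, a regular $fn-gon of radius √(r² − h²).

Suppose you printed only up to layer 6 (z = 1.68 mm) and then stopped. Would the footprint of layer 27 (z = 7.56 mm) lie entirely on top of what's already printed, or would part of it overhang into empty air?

part overhangs

Compare the two slices. At z = 1.68: the cylinder: section is a regular 6-gon, circumradius r=7.5 (area = (6/2)·7.500²·sin(360°/6) = 146.14 mm²); the cone at (15, 12) does not reach this height (z outside [2.5, 8.5]); the r=3.5 sphere at (10.5, 11.5) contributes a regular 6-gon of circumradius √(3.5²−2.82²) = 2.073 (area = (6/2)·2.073²·sin(360°/6) = 11.17 mm²); Taking the union: the 2 present regions are separate (no shared area or edge), so areas and boundary lengths simply add and each stays a separate island — area = 157.31 mm²; (rotated 70° about Z; rotation is an isometry so areas/perimeters/island counts are preserved). At z = 7.56: the cylinder does not reach this height (z outside [0, 3.5]); the cone at (15, 12) (r1=4→r2=1) has section circumradius 1.470 here — a regular 6-gon (area = (6/2)·1.470²·sin(360°/6) = 5.61 mm²); the r=3.5 sphere at (10.5, 11.5) contributes a regular 6-gon of circumradius √(3.5²−3.06²) = 1.699 (area = (6/2)·1.699²·sin(360°/6) = 7.50 mm²); Taking the union: the 2 present regions are separate (no shared area or edge), so areas and boundary lengths simply add and each stays a separate island — area = 13.11 mm²; (whole slice rotated 70° about Z — lengths, areas and connectivity unchanged). Checking containment: at z = 7.56 the cross-section extends beyond the z = 1.68 cross-section by about 5.61 mm².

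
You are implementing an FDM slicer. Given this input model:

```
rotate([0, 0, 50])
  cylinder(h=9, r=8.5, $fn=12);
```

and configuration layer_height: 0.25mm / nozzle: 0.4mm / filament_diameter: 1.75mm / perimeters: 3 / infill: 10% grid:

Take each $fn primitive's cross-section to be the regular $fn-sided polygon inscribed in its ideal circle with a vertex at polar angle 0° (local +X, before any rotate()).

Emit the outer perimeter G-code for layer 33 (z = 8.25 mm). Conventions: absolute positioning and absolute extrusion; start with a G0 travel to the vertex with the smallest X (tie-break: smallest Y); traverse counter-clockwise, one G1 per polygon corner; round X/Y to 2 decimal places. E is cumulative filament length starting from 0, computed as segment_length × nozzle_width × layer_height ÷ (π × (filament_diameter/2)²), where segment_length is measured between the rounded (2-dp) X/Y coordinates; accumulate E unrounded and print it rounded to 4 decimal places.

G0 X-8.37 Y1.48 Z8.25
G1 X-7.99 Y-2.91 E0.1832
G1 X-5.46 Y-6.51 E0.3661
G1 X-1.48 Y-8.37 E0.5488
G1 X2.91 Y-7.99 E0.7320
G1 X6.51 Y-5.46 E0.9149
G1 X8.37 Y-1.48 E1.0976
G1 X7.99 Y2.91 E1.2808
G1 X5.46 Y6.51 E1.4637
G1 X1.48 Y8.37 E1.6463
G1 X-2.91 Y7.99 E1.8295
G1 X-6.51 Y5.46 E2.0125
G1 X-8.37 Y1.48 E2.1951

At z = 8.25 mm: the cylinder: section is a regular 12-gon, circumradius r=8.5; (rotated 50° about Z; rotation is an isometry so areas/perimeters/island counts are preserved). The outline is a single polygon with 12 vertices. Extrusion per mm of travel: 0.4 × 0.25 / (π × 0.875²) = 0.041575. Accumulating E over each segment gives final E = 2.1951.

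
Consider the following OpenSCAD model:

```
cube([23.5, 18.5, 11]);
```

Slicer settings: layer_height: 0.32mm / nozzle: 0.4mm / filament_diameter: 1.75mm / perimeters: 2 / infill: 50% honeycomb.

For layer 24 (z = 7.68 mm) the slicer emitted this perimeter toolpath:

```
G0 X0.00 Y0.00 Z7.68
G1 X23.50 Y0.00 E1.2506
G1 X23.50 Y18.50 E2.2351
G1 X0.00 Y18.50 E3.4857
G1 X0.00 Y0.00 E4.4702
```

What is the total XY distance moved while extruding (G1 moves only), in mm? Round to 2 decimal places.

Sum the Euclidean lengths of each G1 segment: total = 84.00 mm.

84.00 mm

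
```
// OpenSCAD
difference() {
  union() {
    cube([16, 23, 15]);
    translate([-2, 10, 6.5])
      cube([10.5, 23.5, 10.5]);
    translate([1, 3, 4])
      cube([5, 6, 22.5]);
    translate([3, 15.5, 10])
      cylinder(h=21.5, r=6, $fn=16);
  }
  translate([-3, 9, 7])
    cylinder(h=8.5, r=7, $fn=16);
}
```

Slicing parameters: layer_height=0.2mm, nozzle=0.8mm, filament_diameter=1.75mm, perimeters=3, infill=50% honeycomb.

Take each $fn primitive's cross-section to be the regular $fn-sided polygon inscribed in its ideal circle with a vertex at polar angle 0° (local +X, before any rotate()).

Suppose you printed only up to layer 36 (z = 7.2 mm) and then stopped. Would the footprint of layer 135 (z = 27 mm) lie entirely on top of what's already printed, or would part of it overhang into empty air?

part overhangs

Compare the two slices. At z = 7.2: the 16×23 cube contributes its full rectangle (area 368.00 mm²); the 10.5×23.5 cube at (-2, 10) contributes its full rectangle (area 246.75 mm²); the 5×6 cube at (1, 3) contributes its full rectangle (area 30.00 mm²); the cylinder at (3, 15.5) is absent (z outside [10, 31.5]); Merging all regions: the regions partially overlap — summed areas 644.75 mm² minus the doubly-counted overlap 140.50 mm² gives 504.25 mm² — area = 504.25 mm²; the r=7 cylinder at (-3, 9) contributes a regular 16-gon of circumradius 7 (area = (16/2)·7.000²·sin(360°/16) = 150.01 mm²); Subtracting the remaining from the first: starting from that combined region (504.25 mm²), the r=7 cylinder at (-3, 9) partially overlaps it — only the 46.02 mm² overlap (of its 150.01 mm²) is removed, clipping the outline — area = 458.23 mm². At z = 27: the cube is absent (z outside [0, 15]); the cube at (-2, 10) is not intersected at this z (z outside [6.5, 17]); the cube at (1, 3) does not reach this height (z outside [4, 26.5]); the cylinder at (3, 15.5): section is a regular 16-gon, circumradius r=6 (area = (16/2)·6.000²·sin(360°/16) = 110.21 mm²); Taking the union: only the r=6 cylinder at (3, 15.5) is present, so the union is just that shape — area = 110.21 mm²; the cylinder at (-3, 9) is absent (z outside [7, 15.5]); Taking the first minus the rest: none of the subtracted shapes is present at this height, so the result so far is unchanged — area = 110.21 mm². Checking containment: at z = 27 the cross-section extends beyond the z = 7.2 cross-section by about 27.10 mm².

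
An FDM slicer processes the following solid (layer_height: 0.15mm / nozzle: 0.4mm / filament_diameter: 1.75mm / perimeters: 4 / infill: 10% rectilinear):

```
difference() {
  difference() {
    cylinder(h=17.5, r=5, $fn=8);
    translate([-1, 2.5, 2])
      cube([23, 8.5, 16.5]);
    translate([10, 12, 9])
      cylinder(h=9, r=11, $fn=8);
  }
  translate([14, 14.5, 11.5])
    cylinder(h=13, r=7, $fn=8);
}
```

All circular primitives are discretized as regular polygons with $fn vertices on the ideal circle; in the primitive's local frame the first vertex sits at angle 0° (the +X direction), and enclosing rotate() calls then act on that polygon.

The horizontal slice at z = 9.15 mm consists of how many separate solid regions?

At z = 9.15 mm: the r=5 cylinder gives a regular 8-gon of circumradius 5 (constant along its height); the cube at (-1, 2.5) (footprint 23×8.5) is included at this height; the cylinder at (10, 12): section is a regular 8-gon, circumradius r=11; After the difference (first − rest): starting from the r=5 cylinder, the 23×8.5 cube at (-1, 2.5) partially overlaps it — only the 8.76 mm² overlap (of its 195.50 mm²) is removed, clipping the outline; the r=11 cylinder at (10, 12) misses the remaining region (no effect) — 1 connected region; the cylinder at (14, 14.5) is not intersected at this z (z outside [11.5, 24.5]); Taking the first minus the rest: none of the subtracted shapes is present at this height, so that combined region is unchanged — 1 connected region. The result has 1 disconnected region.

1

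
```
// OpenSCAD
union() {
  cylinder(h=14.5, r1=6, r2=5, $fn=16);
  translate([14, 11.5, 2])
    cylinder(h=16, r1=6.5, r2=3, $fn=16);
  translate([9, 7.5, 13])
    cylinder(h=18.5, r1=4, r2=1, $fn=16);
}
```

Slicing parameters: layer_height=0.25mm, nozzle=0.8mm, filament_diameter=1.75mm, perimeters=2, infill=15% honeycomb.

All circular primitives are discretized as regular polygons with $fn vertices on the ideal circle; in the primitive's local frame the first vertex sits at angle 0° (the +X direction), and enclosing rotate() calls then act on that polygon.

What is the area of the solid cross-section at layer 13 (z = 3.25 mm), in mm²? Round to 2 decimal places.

At z = 3.25 mm: the cone (r1=6→r2=5) has section circumradius 5.776 here — a regular 16-gon (area = (16/2)·5.776²·sin(360°/16) = 102.13 mm²); the cone at (14, 11.5) contributes a regular 16-gon of circumradius 6.227 (interpolated between r1=6.5 and r2=3 at t=0.078) (area = (16/2)·6.227²·sin(360°/16) = 118.69 mm²); the cone at (9, 7.5) is not intersected at this z (z outside [13, 31.5]); Combining (union): the 2 present regions are separate (no shared area or edge), so areas and boundary lengths simply add and each stays a separate island — area = 220.83 mm². Overall, the cross-section has 2 separate islands. Net area = 220.83 mm².

220.83 mm²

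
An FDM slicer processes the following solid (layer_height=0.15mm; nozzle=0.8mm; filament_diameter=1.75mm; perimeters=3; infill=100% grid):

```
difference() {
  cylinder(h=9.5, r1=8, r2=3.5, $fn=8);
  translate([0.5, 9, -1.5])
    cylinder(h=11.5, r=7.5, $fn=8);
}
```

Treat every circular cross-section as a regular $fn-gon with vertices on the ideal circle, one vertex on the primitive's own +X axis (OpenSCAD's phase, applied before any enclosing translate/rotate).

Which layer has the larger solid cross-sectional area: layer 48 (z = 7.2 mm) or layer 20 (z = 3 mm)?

layer 20 (z = 3 mm)

Layer 48 (z = 7.2): the cone: at t=0.758 of its height the radius interpolates to r₁+(r₂−r₁)t = 4.589, giving a regular 8-gon of that circumradius (area = (8/2)·4.589²·sin(360°/8) = 59.58 mm²); the r=7.5 cylinder at (0.5, 9) gives a regular 8-gon of circumradius 7.5 (constant along its height) (area = (8/2)·7.500²·sin(360°/8) = 159.10 mm²); Taking the first minus the rest: starting from the cone (59.58 mm²), the r=7.5 cylinder at (0.5, 9) partially overlaps it — only the 11.30 mm² overlap (of its 159.10 mm²) is removed, clipping the outline — area = 48.28 mm². So its area = 48.28 mm². Layer 20 (z = 3): the cone (r1=8→r2=3.5) has section circumradius 6.579 here — a regular 8-gon (area = (8/2)·6.579²·sin(360°/8) = 122.42 mm²); the cylinder at (0.5, 9): section is a regular 8-gon, circumradius r=7.5 (area = (8/2)·7.500²·sin(360°/8) = 159.10 mm²); Subtracting the remaining from the first: starting from the cone (122.42 mm²), the r=7.5 cylinder at (0.5, 9) partially overlaps it — only the 29.74 mm² overlap (of its 159.10 mm²) is removed, clipping the outline — area = 92.68 mm². So its area = 92.68 mm². Layer 20 is larger (92.68 vs 48.28 mm²).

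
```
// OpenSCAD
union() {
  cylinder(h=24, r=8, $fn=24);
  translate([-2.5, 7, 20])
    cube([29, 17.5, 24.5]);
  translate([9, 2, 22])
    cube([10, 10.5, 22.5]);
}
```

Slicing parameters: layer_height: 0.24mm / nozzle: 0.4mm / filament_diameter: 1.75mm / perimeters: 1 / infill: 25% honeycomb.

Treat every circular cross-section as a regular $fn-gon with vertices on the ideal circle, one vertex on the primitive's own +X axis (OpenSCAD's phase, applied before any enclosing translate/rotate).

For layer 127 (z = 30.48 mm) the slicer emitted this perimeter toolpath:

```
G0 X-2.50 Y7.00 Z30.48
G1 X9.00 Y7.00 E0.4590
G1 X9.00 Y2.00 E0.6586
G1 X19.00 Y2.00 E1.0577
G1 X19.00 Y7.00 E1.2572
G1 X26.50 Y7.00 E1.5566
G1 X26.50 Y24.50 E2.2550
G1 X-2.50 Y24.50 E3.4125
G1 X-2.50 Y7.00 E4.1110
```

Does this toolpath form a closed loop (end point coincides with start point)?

yes

Start point (G0): (-2.50, 7.00). End point (last G1): the path returns to the start — closed.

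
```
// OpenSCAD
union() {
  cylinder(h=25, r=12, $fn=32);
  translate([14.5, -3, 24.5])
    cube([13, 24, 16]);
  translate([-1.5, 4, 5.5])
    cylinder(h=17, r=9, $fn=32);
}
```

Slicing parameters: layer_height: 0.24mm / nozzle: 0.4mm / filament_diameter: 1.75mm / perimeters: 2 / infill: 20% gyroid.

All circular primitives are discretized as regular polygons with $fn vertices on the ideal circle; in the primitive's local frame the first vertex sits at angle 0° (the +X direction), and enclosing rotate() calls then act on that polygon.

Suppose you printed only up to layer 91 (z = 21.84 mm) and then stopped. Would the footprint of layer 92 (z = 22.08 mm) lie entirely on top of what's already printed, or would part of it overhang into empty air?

entirely on top

Compare the two slices. At z = 21.84: the r=12 cylinder contributes a regular 32-gon of circumradius 12 (area = (32/2)·12.000²·sin(360°/32) = 449.49 mm²); the cube at (14.5, -3) does not reach this height (z outside [24.5, 40.5]); the r=9 cylinder at (-1.5, 4) contributes a regular 32-gon of circumradius 9 (area = (32/2)·9.000²·sin(360°/32) = 252.84 mm²); Merging all regions: the regions partially overlap — summed areas 702.33 mm² minus the doubly-counted overlap 239.00 mm² gives 463.33 mm² — area = 463.33 mm². At z = 22.08: the r=12 cylinder gives a regular 32-gon of circumradius 12 (constant along its height) (area = (32/2)·12.000²·sin(360°/32) = 449.49 mm²); the cube at (14.5, -3) is not intersected at this z (z outside [24.5, 40.5]); the cylinder at (-1.5, 4): section is a regular 32-gon, circumradius r=9 (area = (32/2)·9.000²·sin(360°/32) = 252.84 mm²); Taking the union: the regions partially overlap — summed areas 702.33 mm² minus the doubly-counted overlap 239.00 mm² gives 463.33 mm² — area = 463.33 mm². Checking containment: the cross-section at z = 22.08 is a subset of the cross-section at z = 21.84.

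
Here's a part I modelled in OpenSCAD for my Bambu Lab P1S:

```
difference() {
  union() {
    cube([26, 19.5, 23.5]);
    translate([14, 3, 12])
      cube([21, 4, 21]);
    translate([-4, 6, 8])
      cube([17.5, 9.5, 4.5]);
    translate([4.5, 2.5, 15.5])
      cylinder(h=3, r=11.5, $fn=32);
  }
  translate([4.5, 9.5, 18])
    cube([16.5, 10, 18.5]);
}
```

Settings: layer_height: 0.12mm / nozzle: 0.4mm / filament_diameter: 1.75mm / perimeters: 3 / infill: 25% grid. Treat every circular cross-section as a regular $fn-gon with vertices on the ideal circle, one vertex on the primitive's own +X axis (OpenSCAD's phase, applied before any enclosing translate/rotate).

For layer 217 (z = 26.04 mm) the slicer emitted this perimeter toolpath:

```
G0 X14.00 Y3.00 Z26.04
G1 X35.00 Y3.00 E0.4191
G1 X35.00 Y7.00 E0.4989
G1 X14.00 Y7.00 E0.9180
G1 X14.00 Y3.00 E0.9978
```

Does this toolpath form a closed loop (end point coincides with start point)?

Start point (G0): (14.00, 3.00). End point (last G1): the path returns to the start — closed.

yes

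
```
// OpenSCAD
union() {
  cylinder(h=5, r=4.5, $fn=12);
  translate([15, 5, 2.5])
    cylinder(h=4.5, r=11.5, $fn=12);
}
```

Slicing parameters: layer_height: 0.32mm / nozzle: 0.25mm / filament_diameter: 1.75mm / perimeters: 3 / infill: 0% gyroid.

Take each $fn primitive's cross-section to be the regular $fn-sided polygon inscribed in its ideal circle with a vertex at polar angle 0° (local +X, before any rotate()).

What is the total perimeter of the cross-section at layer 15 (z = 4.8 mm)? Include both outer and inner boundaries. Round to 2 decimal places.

At z = 4.8 mm: the cylinder: section is a regular 12-gon, circumradius r=4.5 (perimeter = 2·12·4.500·sin(180°/12) = 27.95 mm); the cylinder at (15, 5): section is a regular 12-gon, circumradius r=11.5 (perimeter = 2·12·11.500·sin(180°/12) = 71.43 mm); Combining (union): the 2 present regions are separate (no shared area or edge), so areas and boundary lengths simply add and each stays a separate island — boundary = 99.39 mm. Overall, the cross-section has 2 separate islands. Total boundary length (outer) = 99.39 mm.

99.39 mm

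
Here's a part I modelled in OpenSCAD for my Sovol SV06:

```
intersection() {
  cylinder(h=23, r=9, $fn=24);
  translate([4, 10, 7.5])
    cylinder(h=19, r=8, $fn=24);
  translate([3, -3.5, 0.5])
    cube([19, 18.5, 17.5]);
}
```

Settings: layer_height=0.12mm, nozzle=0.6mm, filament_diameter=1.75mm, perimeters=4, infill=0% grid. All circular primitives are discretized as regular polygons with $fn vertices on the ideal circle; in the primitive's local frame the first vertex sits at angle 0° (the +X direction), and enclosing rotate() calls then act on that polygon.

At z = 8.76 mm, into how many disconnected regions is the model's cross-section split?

1

At z = 8.76 mm: the r=9 cylinder gives a regular 24-gon of circumradius 9 (constant along its height); the r=8 cylinder at (4, 10) gives a regular 24-gon of circumradius 8 (constant along its height); the 19×18.5 cube at (3, -3.5) contributes its full rectangle; After intersecting: the r=8 cylinder at (4, 10) partially overlaps the r=9 cylinder; clipping to the common part keeps 55.39 mm²; the 19×18.5 cube at (3, -3.5) partially overlaps the running intersection; clipping to the common part keeps 22.49 mm² — 1 connected region. The result has 1 disconnected region.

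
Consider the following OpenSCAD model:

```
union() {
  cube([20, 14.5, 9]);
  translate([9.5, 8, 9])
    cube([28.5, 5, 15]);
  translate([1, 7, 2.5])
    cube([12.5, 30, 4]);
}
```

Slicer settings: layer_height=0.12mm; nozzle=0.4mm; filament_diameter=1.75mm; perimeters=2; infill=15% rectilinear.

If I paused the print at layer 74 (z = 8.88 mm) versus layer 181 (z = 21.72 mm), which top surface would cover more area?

Layer 74 (z = 8.88): the 20×14.5 cube contributes its full rectangle (area 290.00 mm²); the cube at (9.5, 8) does not reach this height (z outside [9, 24]); the cube at (1, 7) is absent (z outside [2.5, 6.5]); Merging all regions: only the 20×14.5 cube is present, so the union is just that shape — area = 290.00 mm². So its area = 290.00 mm². Layer 181 (z = 21.72): the cube does not reach this height (z outside [0, 9]); the cube at (9.5, 8) (footprint 28.5×5) is included at this height (area 142.50 mm²); the cube at (1, 7) is not intersected at this z (z outside [2.5, 6.5]); Taking the union: only the 28.5×5 cube at (9.5, 8) is present, so the union is just that shape — area = 142.50 mm². So its area = 142.50 mm². Layer 74 is larger (290.00 vs 142.50 mm²).

layer 74 (z = 8.88 mm)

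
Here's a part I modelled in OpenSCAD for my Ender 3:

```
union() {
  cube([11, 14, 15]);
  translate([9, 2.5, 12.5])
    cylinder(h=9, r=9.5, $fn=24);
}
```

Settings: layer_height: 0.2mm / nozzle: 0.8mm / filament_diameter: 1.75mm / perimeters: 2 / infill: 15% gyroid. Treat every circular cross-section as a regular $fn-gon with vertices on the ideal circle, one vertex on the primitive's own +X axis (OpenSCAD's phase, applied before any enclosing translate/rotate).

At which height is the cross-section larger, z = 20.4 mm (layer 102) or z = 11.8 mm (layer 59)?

layer 102 (z = 20.4 mm)

Layer 102 (z = 20.4): the cube is absent (z outside [0, 15]); the cylinder at (9, 2.5): section is a regular 24-gon, circumradius r=9.5 (area = (24/2)·9.500²·sin(360°/24) = 280.30 mm²); Merging all regions: only the r=9.5 cylinder at (9, 2.5) is present, so the union is just that shape — area = 280.30 mm². So its area = 280.30 mm². Layer 59 (z = 11.8): the 11×14 cube contributes its full rectangle (area 154.00 mm²); the cylinder at (9, 2.5) is not intersected at this z (z outside [12.5, 21.5]); Combining (union): only the 11×14 cube is present, so the union is just that shape — area = 154.00 mm². So its area = 154.00 mm². Layer 102 is larger (280.30 vs 154.00 mm²).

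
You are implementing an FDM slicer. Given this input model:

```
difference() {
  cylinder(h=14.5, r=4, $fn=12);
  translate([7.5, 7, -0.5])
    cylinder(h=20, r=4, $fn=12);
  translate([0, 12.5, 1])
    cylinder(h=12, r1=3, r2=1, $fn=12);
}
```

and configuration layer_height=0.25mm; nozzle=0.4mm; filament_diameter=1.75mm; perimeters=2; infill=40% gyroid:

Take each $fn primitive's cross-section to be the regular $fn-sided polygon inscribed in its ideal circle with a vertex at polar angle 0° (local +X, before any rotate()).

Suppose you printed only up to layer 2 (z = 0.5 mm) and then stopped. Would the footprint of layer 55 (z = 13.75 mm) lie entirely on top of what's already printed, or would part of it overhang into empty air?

Compare the two slices. At z = 0.5: the r=4 cylinder gives a regular 12-gon of circumradius 4 (constant along its height) (area = (12/2)·4.000²·sin(360°/12) = 48.00 mm²); the r=4 cylinder at (7.5, 7) contributes a regular 12-gon of circumradius 4 (area = (12/2)·4.000²·sin(360°/12) = 48.00 mm²); the cone at (0, 12.5) is not intersected at this z (z outside [1, 13]); After the difference (first − rest): starting from the r=4 cylinder (48.00 mm²), the r=4 cylinder at (7.5, 7) misses the remaining region (no effect) — area = 48.00 mm². At z = 13.75: the cylinder: section is a regular 12-gon, circumradius r=4 (area = (12/2)·4.000²·sin(360°/12) = 48.00 mm²); the r=4 cylinder at (7.5, 7) contributes a regular 12-gon of circumradius 4 (area = (12/2)·4.000²·sin(360°/12) = 48.00 mm²); the cone at (0, 12.5) is not intersected at this z (z outside [1, 13]); Subtracting the remaining from the first: starting from the r=4 cylinder (48.00 mm²), the r=4 cylinder at (7.5, 7) misses the remaining region (no effect) — area = 48.00 mm². Checking containment: the cross-section at z = 13.75 is a subset of the cross-section at z = 0.5.

entirely on top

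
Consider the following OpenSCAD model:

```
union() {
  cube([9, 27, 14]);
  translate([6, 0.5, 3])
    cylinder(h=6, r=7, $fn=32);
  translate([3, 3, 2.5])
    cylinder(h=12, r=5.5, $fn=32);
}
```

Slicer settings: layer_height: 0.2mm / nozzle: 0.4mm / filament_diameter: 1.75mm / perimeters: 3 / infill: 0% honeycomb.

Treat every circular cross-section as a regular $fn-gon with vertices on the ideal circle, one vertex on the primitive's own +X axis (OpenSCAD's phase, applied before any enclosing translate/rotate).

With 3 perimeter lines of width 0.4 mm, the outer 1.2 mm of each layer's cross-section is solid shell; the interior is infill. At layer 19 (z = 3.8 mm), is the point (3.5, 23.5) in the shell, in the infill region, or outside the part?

At z = 3.8 mm: the cube is present — its section is the full 9×27 rectangle; the cylinder at (6, 0.5): section is a regular 32-gon, circumradius r=7; the cylinder at (3, 3): section is a regular 32-gon, circumradius r=5.5; Combining (union): the regions partially overlap (shared area 143.01 mm²), so overlapping operands fuse into one piece — 1 connected region. Overall, the cross-section is a single solid region. The nearest boundary edge runs (0.00, 7.60)→(0.00, 27.00); distance from the point to it = 3.50 mm. The point is inside the cross-section and 3.50 mm from the nearest boundary — more than the 1.2 mm shell width (3 × 0.4), so it's in the infill interior.

infill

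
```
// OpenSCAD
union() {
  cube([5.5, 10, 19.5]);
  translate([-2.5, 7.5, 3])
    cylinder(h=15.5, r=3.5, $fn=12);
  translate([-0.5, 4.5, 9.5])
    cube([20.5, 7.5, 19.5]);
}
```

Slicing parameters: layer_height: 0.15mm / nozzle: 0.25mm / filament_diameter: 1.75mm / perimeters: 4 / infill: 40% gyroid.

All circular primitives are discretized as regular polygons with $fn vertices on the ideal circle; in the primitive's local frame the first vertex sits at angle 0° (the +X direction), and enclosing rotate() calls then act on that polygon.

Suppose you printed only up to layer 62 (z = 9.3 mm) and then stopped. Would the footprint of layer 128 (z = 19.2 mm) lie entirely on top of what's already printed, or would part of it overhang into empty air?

part overhangs

Compare the two slices. At z = 9.3: the cube is present — its section is the full 5.5×10 rectangle (area 55.00 mm²); the r=3.5 cylinder at (-2.5, 7.5) contributes a regular 12-gon of circumradius 3.5 (area = (12/2)·3.500²·sin(360°/12) = 36.75 mm²); the cube at (-0.5, 4.5) is not intersected at this z (z outside [9.5, 29]); Combining (union): the regions partially overlap — summed areas 91.75 mm² minus the doubly-counted overlap 2.96 mm² gives 88.79 mm² — area = 88.79 mm². At z = 19.2: the cube (footprint 5.5×10) is included at this height (area 55.00 mm²); the cylinder at (-2.5, 7.5) is absent (z outside [3, 18.5]); the cube at (-0.5, 4.5) (footprint 20.5×7.5) is included at this height (area 153.75 mm²); Combining (union): the regions partially overlap — summed areas 208.75 mm² minus the doubly-counted overlap 30.25 mm² gives 178.50 mm² — area = 178.50 mm². Checking containment: at z = 19.2 the cross-section extends beyond the z = 9.3 cross-section by about 120.97 mm².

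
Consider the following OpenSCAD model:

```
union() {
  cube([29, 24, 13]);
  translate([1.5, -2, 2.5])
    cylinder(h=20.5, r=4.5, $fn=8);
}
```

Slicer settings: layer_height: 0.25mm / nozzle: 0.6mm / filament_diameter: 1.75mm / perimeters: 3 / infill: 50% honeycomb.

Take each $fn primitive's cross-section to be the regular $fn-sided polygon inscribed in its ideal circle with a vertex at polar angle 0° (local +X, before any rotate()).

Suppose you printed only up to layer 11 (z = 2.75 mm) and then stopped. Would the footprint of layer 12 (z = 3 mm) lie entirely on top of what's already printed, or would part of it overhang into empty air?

Compare the two slices. At z = 2.75: the 29×24 cube contributes its full rectangle (area 696.00 mm²); the r=4.5 cylinder at (1.5, -2) contributes a regular 8-gon of circumradius 4.5 (area = (8/2)·4.500²·sin(360°/8) = 57.28 mm²); Merging all regions: the regions partially overlap — summed areas 753.28 mm² minus the doubly-counted overlap 9.43 mm² gives 743.84 mm² — area = 743.84 mm². At z = 3: the cube is present — its section is the full 29×24 rectangle (area 696.00 mm²); the r=4.5 cylinder at (1.5, -2) gives a regular 8-gon of circumradius 4.5 (constant along its height) (area = (8/2)·4.500²·sin(360°/8) = 57.28 mm²); Combining (union): the regions partially overlap — summed areas 753.28 mm² minus the doubly-counted overlap 9.43 mm² gives 743.84 mm² — area = 743.84 mm². Checking containment: the cross-section at z = 3 is a subset of the cross-section at z = 2.75.

entirely on top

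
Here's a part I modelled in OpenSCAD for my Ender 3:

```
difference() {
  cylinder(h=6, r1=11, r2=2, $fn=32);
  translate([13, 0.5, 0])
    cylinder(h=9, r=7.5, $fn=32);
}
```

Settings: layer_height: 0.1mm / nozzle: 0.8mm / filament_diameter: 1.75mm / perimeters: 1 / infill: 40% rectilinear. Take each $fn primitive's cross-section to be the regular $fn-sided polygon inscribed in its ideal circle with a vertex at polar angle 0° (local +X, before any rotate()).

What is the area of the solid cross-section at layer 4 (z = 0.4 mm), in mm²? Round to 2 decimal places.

297.85 mm²

At z = 0.4 mm: the cone: at t=0.067 of its height the radius interpolates to r₁+(r₂−r₁)t = 10.400, giving a regular 32-gon of that circumradius (area = (32/2)·10.400²·sin(360°/32) = 337.62 mm²); the r=7.5 cylinder at (13, 0.5) contributes a regular 32-gon of circumradius 7.5 (area = (32/2)·7.500²·sin(360°/32) = 175.58 mm²); Subtracting the remaining from the first: starting from the cone (337.62 mm²), the r=7.5 cylinder at (13, 0.5) partially overlaps it — only the 39.77 mm² overlap (of its 175.58 mm²) is removed, clipping the outline — area = 297.85 mm². Overall, the cross-section is a single solid region. Net area = 297.85 mm².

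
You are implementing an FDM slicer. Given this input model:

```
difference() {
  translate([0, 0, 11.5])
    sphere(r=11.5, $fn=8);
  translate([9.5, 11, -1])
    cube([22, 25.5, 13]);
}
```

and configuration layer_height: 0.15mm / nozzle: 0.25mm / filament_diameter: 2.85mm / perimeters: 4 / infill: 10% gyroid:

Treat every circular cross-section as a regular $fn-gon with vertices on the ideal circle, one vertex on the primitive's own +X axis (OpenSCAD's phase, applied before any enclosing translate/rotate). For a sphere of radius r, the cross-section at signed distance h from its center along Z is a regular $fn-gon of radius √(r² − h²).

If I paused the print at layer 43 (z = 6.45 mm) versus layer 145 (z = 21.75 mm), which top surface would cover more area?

layer 43 (z = 6.45 mm)

Layer 43 (z = 6.45): the sphere: section is a regular 8-gon, circumradius = √(r²−h²) = √(11.5²−5.05²) = 10.332 (area = (8/2)·10.332²·sin(360°/8) = 301.93 mm²); the cube at (9.5, 11) (footprint 22×25.5) is included at this height (area 561.00 mm²); After the difference (first − rest): starting from the r=11.5 sphere (301.93 mm²), the 22×25.5 cube at (9.5, 11) misses the remaining region (no effect) — area = 301.93 mm². So its area = 301.93 mm². Layer 145 (z = 21.75): the sphere: section is a regular 8-gon, circumradius = √(r²−h²) = √(11.5²−10.25²) = 5.214 (area = (8/2)·5.214²·sin(360°/8) = 76.90 mm²); the cube at (9.5, 11) is not intersected at this z (z outside [-1, 12]); Subtracting the remaining from the first: none of the subtracted shapes is present at this height, so the r=11.5 sphere is unchanged — area = 76.90 mm². So its area = 76.90 mm². Layer 43 is larger (301.93 vs 76.90 mm²).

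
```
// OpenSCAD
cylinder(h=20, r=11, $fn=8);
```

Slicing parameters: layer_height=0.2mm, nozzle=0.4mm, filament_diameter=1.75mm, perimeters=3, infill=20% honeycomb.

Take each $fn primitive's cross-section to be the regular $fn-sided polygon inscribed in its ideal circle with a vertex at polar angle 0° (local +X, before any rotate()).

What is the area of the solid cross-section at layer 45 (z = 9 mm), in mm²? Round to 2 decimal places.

At z = 9 mm: the r=11 cylinder gives a regular 8-gon of circumradius 11 (constant along its height) (area = (8/2)·11.000²·sin(360°/8) = 342.24 mm²). Overall, the cross-section is a single solid region. Net area = 342.24 mm².

342.24 mm²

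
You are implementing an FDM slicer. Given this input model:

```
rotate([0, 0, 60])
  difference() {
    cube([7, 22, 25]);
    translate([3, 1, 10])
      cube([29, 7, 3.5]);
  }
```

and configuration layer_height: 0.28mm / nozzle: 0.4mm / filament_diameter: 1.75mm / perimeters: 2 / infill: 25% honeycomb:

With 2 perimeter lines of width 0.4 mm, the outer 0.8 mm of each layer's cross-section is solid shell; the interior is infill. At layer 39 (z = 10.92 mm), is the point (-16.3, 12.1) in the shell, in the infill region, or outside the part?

infill

At z = 10.92 mm: the cube is present — its section is the full 7×22 rectangle; the cube at (3, 1) is present — its section is the full 29×7 rectangle; Taking the first minus the rest: starting from the 7×22 cube, the 29×7 cube at (3, 1) partially overlaps it — only the 28.00 mm² overlap (of its 203.00 mm²) is removed, clipping the outline — 1 connected region; (whole slice rotated 60° about Z — lengths, areas and connectivity unchanged). Overall, the cross-section is a single solid region. Undo the 60° rotation: the query point maps to (2.329, 20.166) in the un-rotated model frame. The nearest boundary edge runs (0.00, 22.00)→(7.00, 22.00); distance from the point to it = 1.83 mm. The point is inside the cross-section and 1.83 mm from the nearest boundary — more than the 0.8 mm shell width (2 × 0.4), so it's in the infill interior.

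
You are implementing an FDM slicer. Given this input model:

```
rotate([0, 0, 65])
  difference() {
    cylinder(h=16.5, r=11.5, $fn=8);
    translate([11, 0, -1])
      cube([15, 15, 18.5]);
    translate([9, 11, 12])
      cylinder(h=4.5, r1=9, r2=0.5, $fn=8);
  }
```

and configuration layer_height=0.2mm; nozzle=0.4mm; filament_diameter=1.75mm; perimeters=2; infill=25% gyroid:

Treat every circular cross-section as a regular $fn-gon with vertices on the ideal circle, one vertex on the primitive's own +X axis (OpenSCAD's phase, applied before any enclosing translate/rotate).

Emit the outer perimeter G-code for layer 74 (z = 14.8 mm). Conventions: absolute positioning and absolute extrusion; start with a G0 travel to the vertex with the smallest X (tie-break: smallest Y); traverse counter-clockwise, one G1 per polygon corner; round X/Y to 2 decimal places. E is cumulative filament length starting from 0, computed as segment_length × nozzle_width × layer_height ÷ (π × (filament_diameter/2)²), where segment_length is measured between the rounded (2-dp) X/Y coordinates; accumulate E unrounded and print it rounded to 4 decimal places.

G0 X-10.81 Y-3.93 Z14.80
G1 X-4.86 Y-10.42 E0.2928
G1 X3.93 Y-10.81 E0.5855
G1 X10.42 Y-4.86 E0.8783
G1 X10.81 Y3.93 E1.1710
G1 X4.86 Y10.42 E1.4638
G1 X4.65 Y9.97 E1.4803
G1 X3.55 Y10.48 E1.5207
G1 X-3.30 Y10.78 E1.7487
G1 X-4.90 Y9.32 E1.8208
G1 X-5.53 Y9.35 E1.8417
G1 X-10.42 Y4.86 E2.0625
G1 X-10.81 Y-3.93 E2.3552

At z = 14.8 mm: the r=11.5 cylinder contributes a regular 8-gon of circumradius 11.5; the 15×15 cube at (11, 0) contributes its full rectangle; the cone at (9, 11): at t=0.622 of its height the radius interpolates to r₁+(r₂−r₁)t = 3.711, giving a regular 8-gon of that circumradius; After the difference (first − rest): starting from the r=11.5 cylinder, the 15×15 cube at (11, 0) partially overlaps it — only the 0.30 mm² overlap (of its 225.00 mm²) is removed, clipping the outline; the cone at (9, 11) partially overlaps it — only the 0.97 mm² overlap (of its 38.95 mm²) is removed, clipping the outline — 1 connected region; (rotated 65° about Z; rotation is an isometry so areas/perimeters/island counts are preserved). The outline is a single polygon with 12 vertices. Extrusion per mm of travel: 0.4 × 0.2 / (π × 0.875²) = 0.033260. Accumulating E over each segment gives final E = 2.3552.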